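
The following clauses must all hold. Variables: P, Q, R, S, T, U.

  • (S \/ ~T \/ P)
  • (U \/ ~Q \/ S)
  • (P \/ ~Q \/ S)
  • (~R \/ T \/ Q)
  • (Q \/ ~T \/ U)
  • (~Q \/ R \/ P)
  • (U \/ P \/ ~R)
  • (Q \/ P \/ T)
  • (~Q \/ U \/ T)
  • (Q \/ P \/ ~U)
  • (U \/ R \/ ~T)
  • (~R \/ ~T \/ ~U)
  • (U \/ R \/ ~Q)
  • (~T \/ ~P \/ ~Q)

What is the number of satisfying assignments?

11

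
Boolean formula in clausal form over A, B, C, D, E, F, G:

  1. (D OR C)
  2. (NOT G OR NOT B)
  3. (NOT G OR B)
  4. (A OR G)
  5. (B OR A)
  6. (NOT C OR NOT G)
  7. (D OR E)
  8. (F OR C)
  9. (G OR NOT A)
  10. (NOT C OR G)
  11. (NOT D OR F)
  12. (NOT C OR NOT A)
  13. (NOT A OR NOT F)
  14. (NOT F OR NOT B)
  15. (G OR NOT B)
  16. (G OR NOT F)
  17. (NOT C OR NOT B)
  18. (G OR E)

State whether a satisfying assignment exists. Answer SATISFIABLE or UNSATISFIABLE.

G = True:
  propagation gives B=False; an empty clause results — contradiction.
G = False:
  propagation gives A=True; an empty clause results — contradiction.
Every branch closes, so no satisfying assignment exists.

UNSATISFIABLE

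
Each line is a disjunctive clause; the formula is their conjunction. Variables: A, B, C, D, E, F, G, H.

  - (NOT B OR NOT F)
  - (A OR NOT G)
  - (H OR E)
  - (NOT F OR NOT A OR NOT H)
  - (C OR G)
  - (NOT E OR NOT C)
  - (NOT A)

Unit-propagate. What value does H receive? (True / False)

True

(NOT A) stands alone — A = False.
From (NOT G OR A) and A = False: G = False.
From (G OR C) and G = False: C = True.
(NOT E OR NOT C): since C = True, the clause reduces to (NOT E). E = False.
(E OR H) with E = False leaves only H, so H = True.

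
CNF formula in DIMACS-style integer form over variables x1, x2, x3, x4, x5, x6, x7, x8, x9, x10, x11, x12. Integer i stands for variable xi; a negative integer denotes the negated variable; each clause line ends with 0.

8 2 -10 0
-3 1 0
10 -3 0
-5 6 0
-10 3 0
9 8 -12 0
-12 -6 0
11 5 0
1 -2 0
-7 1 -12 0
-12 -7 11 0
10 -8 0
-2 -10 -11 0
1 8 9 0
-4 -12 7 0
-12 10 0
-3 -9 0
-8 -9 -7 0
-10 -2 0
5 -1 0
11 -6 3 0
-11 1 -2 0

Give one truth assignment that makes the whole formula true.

x1=True  x2=True  x3=False  x4=True  x5=True  x6=True  x7=False  x8=False  x9=False  x10=False  x11=True  x12=False

Check each clause:
  1. (x8 OR NOT x10 OR x2) — x2 is true.
  2. (x1 OR NOT x3) — x1 is true.
  3. (NOT x3 OR x10) — NOT x3 is true.
  4. (x6 OR NOT x5) — x6 is true.
  5. (NOT x10 OR x3) — NOT x10 is true.
  6. (x8 OR NOT x12 OR x9) — NOT x12 is true.
  7. (NOT x6 OR NOT x12) — NOT x12 is true.
  8. (x11 OR x5) — x11 is true.
  9. (NOT x2 OR x1) — x1 is true.
  10. (NOT x12 OR NOT x7 OR x1) — x1 is true.
  11. (NOT x12 OR NOT x7 OR x11) — NOT x7 is true.
  12. (NOT x8 OR x10) — NOT x8 is true.
  13. (NOT x10 OR NOT x11 OR NOT x2) — NOT x10 is true.
  14. (x1 OR x9 OR x8) — x1 is true.
  15. (NOT x12 OR NOT x4 OR x7) — NOT x12 is true.
  16. (NOT x12 OR x10) — NOT x12 is true.
  17. (NOT x3 OR NOT x9) — NOT x3 is true.
  18. (NOT x8 OR NOT x7 OR NOT x9) — NOT x8 is true.
  19. (NOT x10 OR NOT x2) — NOT x10 is true.
  20. (NOT x1 OR x5) — x5 is true.
  21. (x11 OR x3 OR NOT x6) — x11 is true.
  22. (NOT x11 OR NOT x2 OR x1) — x1 is true.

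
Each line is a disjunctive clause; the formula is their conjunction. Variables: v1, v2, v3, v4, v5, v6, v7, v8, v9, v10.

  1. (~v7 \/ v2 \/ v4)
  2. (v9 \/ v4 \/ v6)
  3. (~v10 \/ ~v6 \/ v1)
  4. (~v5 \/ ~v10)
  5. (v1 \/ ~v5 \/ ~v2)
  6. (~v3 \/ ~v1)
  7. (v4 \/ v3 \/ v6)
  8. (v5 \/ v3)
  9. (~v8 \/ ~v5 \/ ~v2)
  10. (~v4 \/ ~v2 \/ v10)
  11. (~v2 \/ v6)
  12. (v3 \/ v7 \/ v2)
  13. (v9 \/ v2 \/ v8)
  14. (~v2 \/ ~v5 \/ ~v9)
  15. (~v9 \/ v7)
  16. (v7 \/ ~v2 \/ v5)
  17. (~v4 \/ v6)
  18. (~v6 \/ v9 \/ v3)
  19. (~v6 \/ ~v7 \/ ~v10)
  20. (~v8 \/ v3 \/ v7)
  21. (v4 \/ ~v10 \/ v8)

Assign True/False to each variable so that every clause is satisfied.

v1 = F, v2 = F, v3 = T, v4 = F, v5 = F, v6 = T, v7 = F, v8 = T, v9 = F, v10 = F

Set v1 = False and propagate.
The remaining clauses are satisfied by v2 = False, v3 = True, v4 = False, v5 = False, v6 = True, v7 = False, v8 = True, v9 = False, v10 = False.
Check each clause:
  1. (~v7 \/ v2 \/ v4) — ~v7 is true.
  2. (v4 \/ v6 \/ v9) — v6 is true.
  3. (~v6 \/ v1 \/ ~v10) — ~v10 is true.
  4. (~v5 \/ ~v10) — ~v5 is true.
  5. (~v5 \/ ~v2 \/ v1) — ~v5 is true.
  6. (~v1 \/ ~v3) — ~v1 is true.
  7. (v6 \/ v3 \/ v4) — v3 is true.
  8. (v5 \/ v3) — v3 is true.
  9. (~v8 \/ ~v5 \/ ~v2) — ~v5 is true.
  10. (~v4 \/ ~v2 \/ v10) — ~v4 is true.
  11. (~v2 \/ v6) — v6 is true.
  12. (v3 \/ v7 \/ v2) — v3 is true.
  13. (v8 \/ v2 \/ v9) — v8 is true.
  14. (~v5 \/ ~v9 \/ ~v2) — ~v5 is true.
  15. (v7 \/ ~v9) — ~v9 is true.
  16. (v5 \/ v7 \/ ~v2) — ~v2 is true.
  17. (v6 \/ ~v4) — ~v4 is true.
  18. (~v6 \/ v3 \/ v9) — v3 is true.
  19. (~v6 \/ ~v10 \/ ~v7) — ~v7 is true.
  20. (v7 \/ ~v8 \/ v3) — v3 is true.
  21. (v8 \/ v4 \/ ~v10) — v8 is true.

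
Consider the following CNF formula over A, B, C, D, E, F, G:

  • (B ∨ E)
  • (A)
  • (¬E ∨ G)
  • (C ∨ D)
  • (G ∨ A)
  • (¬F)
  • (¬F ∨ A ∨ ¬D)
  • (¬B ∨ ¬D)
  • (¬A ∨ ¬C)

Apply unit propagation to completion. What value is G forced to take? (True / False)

True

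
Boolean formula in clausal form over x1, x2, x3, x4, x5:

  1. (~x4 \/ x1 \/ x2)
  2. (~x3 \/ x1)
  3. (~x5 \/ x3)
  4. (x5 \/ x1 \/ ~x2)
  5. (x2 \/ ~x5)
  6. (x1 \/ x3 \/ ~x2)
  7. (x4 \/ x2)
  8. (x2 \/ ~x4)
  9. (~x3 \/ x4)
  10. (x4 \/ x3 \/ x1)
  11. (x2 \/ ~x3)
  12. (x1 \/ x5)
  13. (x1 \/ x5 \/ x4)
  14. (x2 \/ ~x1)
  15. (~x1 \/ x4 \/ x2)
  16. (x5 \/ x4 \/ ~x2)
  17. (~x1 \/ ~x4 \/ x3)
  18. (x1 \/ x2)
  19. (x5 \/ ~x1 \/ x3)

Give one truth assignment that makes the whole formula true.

x1=True, x2=True, x3=True, x4=True, x5=True

Check each clause:
  1. (x1 \/ x2 \/ ~x4) — x1 is true.
  2. (~x3 \/ x1) — x1 is true.
  3. (~x5 \/ x3) — x3 is true.
  4. (x5 \/ x1 \/ ~x2) — x1 is true.
  5. (x2 \/ ~x5) — x2 is true.
  6. (~x2 \/ x3 \/ x1) — x1 is true.
  7. (x2 \/ x4) — x2 is true.
  8. (x2 \/ ~x4) — x2 is true.
  9. (x4 \/ ~x3) — x4 is true.
  10. (x3 \/ x1 \/ x4) — x1 is true.
  11. (x2 \/ ~x3) — x2 is true.
  12. (x1 \/ x5) — x1 is true.
  13. (x1 \/ x5 \/ x4) — x1 is true.
  14. (x2 \/ ~x1) — x2 is true.
  15. (~x1 \/ x4 \/ x2) — x2 is true.
  16. (x4 \/ x5 \/ ~x2) — x4 is true.
  17. (~x4 \/ ~x1 \/ x3) — x3 is true.
  18. (x1 \/ x2) — x1 is true.
  19. (x5 \/ x3 \/ ~x1) — x3 is true.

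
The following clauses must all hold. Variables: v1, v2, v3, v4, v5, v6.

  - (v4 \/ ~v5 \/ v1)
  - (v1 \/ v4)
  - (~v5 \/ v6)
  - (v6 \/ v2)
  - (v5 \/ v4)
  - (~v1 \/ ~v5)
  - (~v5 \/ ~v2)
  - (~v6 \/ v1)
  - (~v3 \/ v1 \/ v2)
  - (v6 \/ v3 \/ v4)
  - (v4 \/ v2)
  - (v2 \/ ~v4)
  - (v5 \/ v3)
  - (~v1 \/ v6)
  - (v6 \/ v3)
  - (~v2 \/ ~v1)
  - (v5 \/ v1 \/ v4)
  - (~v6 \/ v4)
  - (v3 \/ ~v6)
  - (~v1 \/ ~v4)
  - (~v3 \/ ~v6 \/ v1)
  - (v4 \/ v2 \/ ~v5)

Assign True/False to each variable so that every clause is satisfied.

Set v1 = False and propagate.
  then v4 is forced to True.
  then v6 is forced to False.
  then v5 is forced to False.
  then v2 is forced to True.
  then v3 is forced to True.
Every clause has at least one true literal under this assignment.

v1=F, v2=T, v3=T, v4=T, v5=F, v6=F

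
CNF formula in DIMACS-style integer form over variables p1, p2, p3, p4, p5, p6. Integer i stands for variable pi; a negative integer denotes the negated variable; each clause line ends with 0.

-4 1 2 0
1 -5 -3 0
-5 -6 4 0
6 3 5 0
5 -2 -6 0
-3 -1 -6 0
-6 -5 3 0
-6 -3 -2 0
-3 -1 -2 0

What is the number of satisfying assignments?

Case analysis on p3 and p6:
  p3=T, p6=T: remaining (p1,p2,p4,p5) ∈ {(F,F,F,F)} — 1.
  p3=T, p6=F: 7 of the 16 assignments to (p1,p2,p4,p5) work.
  p3=F, p6=T: remaining (p1,p2,p4,p5) ∈ {(F,F,F,F); (T,F,F,F); (T,F,T,F)} — 3.
  p3=F, p6=F: 7 of the 16 assignments to (p1,p2,p4,p5) work.
Total: 1 + 7 + 3 + 7 = 18.

18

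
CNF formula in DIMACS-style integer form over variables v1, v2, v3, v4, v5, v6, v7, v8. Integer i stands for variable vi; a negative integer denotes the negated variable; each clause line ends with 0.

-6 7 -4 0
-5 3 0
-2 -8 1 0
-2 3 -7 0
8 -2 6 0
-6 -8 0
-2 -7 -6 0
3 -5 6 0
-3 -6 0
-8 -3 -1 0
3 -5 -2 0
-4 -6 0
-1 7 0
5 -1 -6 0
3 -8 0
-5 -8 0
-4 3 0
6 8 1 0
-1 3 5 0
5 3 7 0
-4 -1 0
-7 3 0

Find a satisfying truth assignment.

v1 = T, v2 = F, v3 = T, v4 = F, v5 = F, v6 = F, v7 = T, v8 = F

Pure literal: v2 appears only negated; assign v2 = False.
v4 occurs only negated in the remaining clauses — set v4 = False.
Set v1 = True and propagate.
  then v7 is forced to True.
  then v3 is forced to True.
  then v6 is forced to False.
  then v8 is forced to False.
v5 is now unconstrained; take v5 = False.
Every clause has at least one true literal under this assignment.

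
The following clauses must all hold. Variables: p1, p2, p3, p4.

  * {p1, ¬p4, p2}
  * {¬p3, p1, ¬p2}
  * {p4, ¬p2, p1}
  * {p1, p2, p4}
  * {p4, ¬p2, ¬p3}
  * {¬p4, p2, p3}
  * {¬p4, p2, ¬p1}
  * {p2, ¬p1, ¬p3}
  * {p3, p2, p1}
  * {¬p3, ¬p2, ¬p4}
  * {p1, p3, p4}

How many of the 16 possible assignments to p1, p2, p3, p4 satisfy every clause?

Satisfying assignments:
  p1=0 p2=1 p3=0 p4=1
  p1=1 p2=0 p3=0 p4=0
  p1=1 p2=1 p3=0 p4=0
  p1=1 p2=1 p3=0 p4=1
Count: 4.

4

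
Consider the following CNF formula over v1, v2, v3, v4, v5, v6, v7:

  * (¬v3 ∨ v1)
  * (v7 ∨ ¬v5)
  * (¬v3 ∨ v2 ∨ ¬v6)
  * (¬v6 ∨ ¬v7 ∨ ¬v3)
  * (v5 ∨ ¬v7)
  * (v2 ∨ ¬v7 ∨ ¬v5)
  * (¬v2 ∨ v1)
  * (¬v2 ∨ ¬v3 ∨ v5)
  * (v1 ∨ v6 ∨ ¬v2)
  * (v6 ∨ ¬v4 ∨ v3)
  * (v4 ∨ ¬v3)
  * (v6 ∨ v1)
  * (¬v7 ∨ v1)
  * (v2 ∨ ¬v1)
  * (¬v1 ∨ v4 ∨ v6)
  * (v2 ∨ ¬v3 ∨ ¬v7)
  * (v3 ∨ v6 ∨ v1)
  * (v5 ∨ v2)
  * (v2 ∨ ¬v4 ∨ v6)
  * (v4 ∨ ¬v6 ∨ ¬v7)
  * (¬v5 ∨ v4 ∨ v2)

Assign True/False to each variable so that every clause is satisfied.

v1 = T, v2 = T, v3 = F, v4 = F, v5 = F, v6 = T, v7 = F

Set v1 = True and propagate.
  then v2 is forced to True.
For the remaining variables, v3 = False, v4 = False, v5 = False, v6 = True, v7 = False works.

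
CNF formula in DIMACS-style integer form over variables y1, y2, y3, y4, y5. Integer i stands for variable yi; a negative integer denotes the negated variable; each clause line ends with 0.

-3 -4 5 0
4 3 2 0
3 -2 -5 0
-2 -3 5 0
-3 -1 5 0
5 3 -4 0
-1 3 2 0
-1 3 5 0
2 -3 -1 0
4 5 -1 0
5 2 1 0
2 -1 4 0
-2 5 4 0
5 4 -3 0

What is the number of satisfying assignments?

Satisfying assignments:
  y1=0 y2=0 y3=0 y4=1 y5=1
  y1=0 y2=0 y3=1 y4=0 y5=1
  y1=0 y2=0 y3=1 y4=1 y5=1
  y1=0 y2=1 y3=1 y4=0 y5=1
  y1=0 y2=1 y3=1 y4=1 y5=1
  y1=1 y2=1 y3=1 y4=0 y5=1
  y1=1 y2=1 y3=1 y4=1 y5=1
Count: 7.

7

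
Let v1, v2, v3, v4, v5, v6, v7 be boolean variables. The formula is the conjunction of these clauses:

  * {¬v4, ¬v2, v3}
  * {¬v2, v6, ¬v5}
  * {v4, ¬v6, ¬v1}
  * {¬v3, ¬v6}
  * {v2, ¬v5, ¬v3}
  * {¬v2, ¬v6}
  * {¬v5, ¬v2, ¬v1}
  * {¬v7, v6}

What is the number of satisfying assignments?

30

Split on v2, then v6.
  v2=1, v6=1: a clause becomes empty — 0.
  v2=1, v6=0: v1 free; 3 ways for (v3,v4,v5,v7) × 2^1 = 6.
  v2=0, v6=1: v5, v7 free; 3 ways for (v1,v3,v4) × 2^2 = 12.
  v2=0, v6=0: v1, v4 free; 3 ways for (v3,v5,v7) × 2^2 = 12.
Total: 0 + 6 + 12 + 12 = 30.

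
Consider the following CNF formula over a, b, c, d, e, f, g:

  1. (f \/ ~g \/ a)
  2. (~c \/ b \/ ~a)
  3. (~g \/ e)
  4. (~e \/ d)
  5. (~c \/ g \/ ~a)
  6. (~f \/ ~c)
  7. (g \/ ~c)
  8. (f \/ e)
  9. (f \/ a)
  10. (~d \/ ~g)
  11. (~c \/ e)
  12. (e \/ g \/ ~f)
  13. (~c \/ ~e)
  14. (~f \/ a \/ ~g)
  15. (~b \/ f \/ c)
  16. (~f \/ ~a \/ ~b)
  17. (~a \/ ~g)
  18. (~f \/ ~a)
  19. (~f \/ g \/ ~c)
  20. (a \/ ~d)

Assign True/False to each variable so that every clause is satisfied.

a=True  b=False  c=False  d=True  e=True  f=False  g=False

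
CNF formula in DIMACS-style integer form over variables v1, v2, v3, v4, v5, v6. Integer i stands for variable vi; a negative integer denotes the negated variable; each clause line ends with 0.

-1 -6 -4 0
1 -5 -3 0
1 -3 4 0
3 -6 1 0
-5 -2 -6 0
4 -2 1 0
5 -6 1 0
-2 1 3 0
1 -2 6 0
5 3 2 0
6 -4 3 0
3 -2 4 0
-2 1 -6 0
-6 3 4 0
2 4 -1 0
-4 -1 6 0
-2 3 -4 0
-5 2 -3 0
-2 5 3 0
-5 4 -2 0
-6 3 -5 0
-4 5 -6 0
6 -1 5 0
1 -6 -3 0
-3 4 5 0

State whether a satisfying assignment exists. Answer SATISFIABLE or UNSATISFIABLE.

SATISFIABLE

Set v1 = False and propagate.
Try v2 = False.
Branch on v3: take v3 = True.
  then v5 is forced to False.
  then v4 is forced to True.
  then v6 is forced to False.
So v1=0, v2=0, v3=1, v4=1, v5=0, v6=0 is a satisfying assignment.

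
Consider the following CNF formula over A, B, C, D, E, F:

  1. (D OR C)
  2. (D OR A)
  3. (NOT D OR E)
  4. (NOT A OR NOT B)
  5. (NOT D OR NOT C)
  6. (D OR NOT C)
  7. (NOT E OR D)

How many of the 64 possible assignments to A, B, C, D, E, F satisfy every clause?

6

Satisfying assignments:
  A=0 B=0 C=0 D=1 E=1 F=0
  A=0 B=0 C=0 D=1 E=1 F=1
  A=0 B=1 C=0 D=1 E=1 F=0
  A=0 B=1 C=0 D=1 E=1 F=1
  A=1 B=0 C=0 D=1 E=1 F=0
  A=1 B=0 C=0 D=1 E=1 F=1
That's 6 in total.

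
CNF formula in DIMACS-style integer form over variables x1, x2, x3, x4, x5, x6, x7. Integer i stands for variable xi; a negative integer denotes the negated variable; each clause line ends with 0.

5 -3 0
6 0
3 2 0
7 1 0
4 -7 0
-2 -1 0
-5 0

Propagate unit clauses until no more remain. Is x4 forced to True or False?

(x6) is a unit clause: x6 = True.
(~x5) is a unit clause: x5 = False.
(~x3 \/ x5): since x5 = False, the clause reduces to (~x3). x3 = False.
(x2 \/ x3) with x3 = False leaves only x2, so x2 = True.
In (~x2 \/ ~x1), ~x2 is now false; ~x1 must hold, so x1 = False.
(x1 \/ x7): since x1 = False, the clause reduces to (x7). x7 = True.
In (x4 \/ ~x7), ~x7 is now false; x4 must hold, so x4 = True.

True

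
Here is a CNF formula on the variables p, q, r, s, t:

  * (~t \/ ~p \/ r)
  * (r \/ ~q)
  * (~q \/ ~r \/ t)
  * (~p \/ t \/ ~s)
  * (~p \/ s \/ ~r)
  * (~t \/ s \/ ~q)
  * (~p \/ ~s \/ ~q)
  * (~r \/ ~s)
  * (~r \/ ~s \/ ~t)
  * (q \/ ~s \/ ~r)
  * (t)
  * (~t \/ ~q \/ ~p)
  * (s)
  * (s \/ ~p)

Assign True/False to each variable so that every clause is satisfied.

p=F, q=F, r=F, s=T, t=T

Check each clause:
  1. (r \/ ~p \/ ~t) — ~p is true.
  2. (~q \/ r) — ~q is true.
  3. (~r \/ t \/ ~q) — ~r is true.
  4. (~p \/ t \/ ~s) — t is true.
  5. (s \/ ~r \/ ~p) — s is true.
  6. (s \/ ~q \/ ~t) — s is true.
  7. (~p \/ ~s \/ ~q) — ~p is true.
  8. (~r \/ ~s) — ~r is true.
  9. (~r \/ ~s \/ ~t) — ~r is true.
  10. (~r \/ q \/ ~s) — ~r is true.
  11. (t) — t is true.
  12. (~t \/ ~p \/ ~q) — ~q is true.
  13. (s) — s is true.
  14. (~p \/ s) — s is true.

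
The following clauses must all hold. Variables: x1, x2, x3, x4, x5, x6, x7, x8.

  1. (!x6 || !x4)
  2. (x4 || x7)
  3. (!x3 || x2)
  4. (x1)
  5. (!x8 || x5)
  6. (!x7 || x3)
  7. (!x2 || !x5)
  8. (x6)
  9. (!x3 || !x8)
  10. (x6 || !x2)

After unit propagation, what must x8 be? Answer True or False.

False

(x1) is a unit clause: x1 = True.
(x6) stands alone — x6 = True.
(!x6 || !x4): since x6 = True, the clause reduces to (!x4). x4 = False.
From (x4 || x7) and x4 = False: x7 = True.
(!x7 || x3): since x7 = True, the clause reduces to (x3). x3 = True.
(!x3 || x2): since x3 = True, the clause reduces to (x2). x2 = True.
(!x2 || !x5) with x2 = True leaves only !x5, so x5 = False.
(x5 || !x8) with x5 = False leaves only !x8, so x8 = False.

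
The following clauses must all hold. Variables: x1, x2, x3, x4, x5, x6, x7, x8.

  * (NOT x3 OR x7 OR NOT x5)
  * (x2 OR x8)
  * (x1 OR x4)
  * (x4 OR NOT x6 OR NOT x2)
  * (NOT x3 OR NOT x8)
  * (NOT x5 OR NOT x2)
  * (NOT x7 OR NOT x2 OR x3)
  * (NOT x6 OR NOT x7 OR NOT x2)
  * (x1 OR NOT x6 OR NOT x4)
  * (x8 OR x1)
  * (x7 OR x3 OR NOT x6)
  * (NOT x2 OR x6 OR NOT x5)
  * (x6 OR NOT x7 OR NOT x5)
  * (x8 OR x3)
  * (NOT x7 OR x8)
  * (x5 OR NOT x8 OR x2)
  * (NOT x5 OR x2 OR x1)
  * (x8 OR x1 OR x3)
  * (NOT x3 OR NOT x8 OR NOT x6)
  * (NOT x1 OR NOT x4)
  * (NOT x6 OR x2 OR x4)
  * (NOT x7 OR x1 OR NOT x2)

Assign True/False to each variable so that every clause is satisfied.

x1=True  x2=False  x3=False  x4=False  x5=True  x6=False  x7=False  x8=True

Check each clause:
  1. (x7 OR NOT x5 OR NOT x3) — NOT x3 is true.
  2. (x2 OR x8) — x8 is true.
  3. (x1 OR x4) — x1 is true.
  4. (NOT x2 OR x4 OR NOT x6) — NOT x6 is true.
  5. (NOT x8 OR NOT x3) — NOT x3 is true.
  6. (NOT x5 OR NOT x2) — NOT x2 is true.
  7. (NOT x7 OR x3 OR NOT x2) — NOT x7 is true.
  8. (NOT x2 OR NOT x6 OR NOT x7) — NOT x7 is true.
  9. (x1 OR NOT x4 OR NOT x6) — x1 is true.
  10. (x1 OR x8) — x8 is true.
  11. (x3 OR NOT x6 OR x7) — NOT x6 is true.
  12. (NOT x5 OR NOT x2 OR x6) — NOT x2 is true.
  13. (x6 OR NOT x7 OR NOT x5) — NOT x7 is true.
  14. (x3 OR x8) — x8 is true.
  15. (NOT x7 OR x8) — x8 is true.
  16. (NOT x8 OR x5 OR x2) — x5 is true.
  17. (NOT x5 OR x2 OR x1) — x1 is true.
  18. (x3 OR x8 OR x1) — x8 is true.
  19. (NOT x8 OR NOT x3 OR NOT x6) — NOT x6 is true.
  20. (NOT x1 OR NOT x4) — NOT x4 is true.
  21. (NOT x6 OR x2 OR x4) — NOT x6 is true.
  22. (NOT x2 OR x1 OR NOT x7) — x1 is true.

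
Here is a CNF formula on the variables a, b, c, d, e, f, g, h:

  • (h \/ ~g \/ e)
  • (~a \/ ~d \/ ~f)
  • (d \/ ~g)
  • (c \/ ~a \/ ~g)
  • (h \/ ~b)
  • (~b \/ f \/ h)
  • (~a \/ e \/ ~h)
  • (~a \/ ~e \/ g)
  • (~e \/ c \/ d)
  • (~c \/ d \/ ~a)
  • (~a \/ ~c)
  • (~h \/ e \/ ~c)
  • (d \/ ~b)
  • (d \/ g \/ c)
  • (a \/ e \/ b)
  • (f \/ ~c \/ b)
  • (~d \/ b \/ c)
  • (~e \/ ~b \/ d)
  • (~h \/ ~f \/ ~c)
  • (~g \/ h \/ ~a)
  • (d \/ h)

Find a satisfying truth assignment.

a = F, b = T, c = F, d = T, e = F, f = F, g = F, h = T

Branch on a: take a = False.
Branch on b: take b = True.
  then h is forced to True.
  then d is forced to True.
For the remaining variables, c = False, e = False, f = False, g = False works.
Check each clause:
  1. (h \/ ~g \/ e) — h is true.
  2. (~a \/ ~d \/ ~f) — ~f is true.
  3. (d \/ ~g) — ~g is true.
  4. (~g \/ ~a \/ c) — ~g is true.
  5. (~b \/ h) — h is true.
  6. (f \/ h \/ ~b) — h is true.
  7. (~h \/ e \/ ~a) — ~a is true.
  8. (~a \/ g \/ ~e) — ~e is true.
  9. (d \/ c \/ ~e) — ~e is true.
  10. (d \/ ~c \/ ~a) — d is true.
  11. (~a \/ ~c) — ~c is true.
  12. (~c \/ e \/ ~h) — ~c is true.
  13. (d \/ ~b) — d is true.
  14. (c \/ g \/ d) — d is true.
  15. (b \/ a \/ e) — b is true.
  16. (b \/ ~c \/ f) — b is true.
  17. (~d \/ c \/ b) — b is true.
  18. (d \/ ~e \/ ~b) — ~e is true.
  19. (~c \/ ~f \/ ~h) — ~f is true.
  20. (h \/ ~g \/ ~a) — h is true.
  21. (d \/ h) — h is true.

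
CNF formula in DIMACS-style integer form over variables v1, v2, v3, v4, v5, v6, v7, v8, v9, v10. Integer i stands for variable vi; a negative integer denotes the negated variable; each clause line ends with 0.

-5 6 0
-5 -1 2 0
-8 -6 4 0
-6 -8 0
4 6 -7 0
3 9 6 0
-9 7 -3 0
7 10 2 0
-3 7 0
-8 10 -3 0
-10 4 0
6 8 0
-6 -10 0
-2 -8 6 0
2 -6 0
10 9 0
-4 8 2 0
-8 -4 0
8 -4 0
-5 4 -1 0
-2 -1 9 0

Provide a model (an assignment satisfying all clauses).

v1 = F, v2 = T, v3 = F, v4 = F, v5 = F, v6 = T, v7 = T, v8 = F, v9 = T, v10 = F

Pure literal: v1 appears only negated; assign v1 = False.
v5 occurs only negated in the remaining clauses — set v5 = False.
Branch on v2: take v2 = True.
For the remaining variables, v3 = False, v4 = False, v6 = True, v7 = True, v8 = False, v9 = True, v10 = False works.
Check each clause:
  1. (v6 || !v5) — !v5 is true.
  2. (v2 || !v5 || !v1) — v2 is true.
  3. (v4 || !v6 || !v8) — !v8 is true.
  4. (!v8 || !v6) — !v8 is true.
  5. (v6 || v4 || !v7) — v6 is true.
  6. (v6 || v9 || v3) — v9 is true.
  7. (v7 || !v9 || !v3) — v7 is true.
  8. (v2 || v7 || v10) — v2 is true.
  9. (v7 || !v3) — !v3 is true.
  10. (v10 || !v3 || !v8) — !v8 is true.
  11. (v4 || !v10) — !v10 is true.
  12. (v8 || v6) — v6 is true.
  13. (!v6 || !v10) — !v10 is true.
  14. (!v8 || !v2 || v6) — !v8 is true.
  15. (v2 || !v6) — v2 is true.
  16. (v9 || v10) — v9 is true.
  17. (!v4 || v2 || v8) — v2 is true.
  18. (!v8 || !v4) — !v8 is true.
  19. (v8 || !v4) — !v4 is true.
  20. (v4 || !v5 || !v1) — !v5 is true.
  21. (!v2 || !v1 || v9) — v9 is true.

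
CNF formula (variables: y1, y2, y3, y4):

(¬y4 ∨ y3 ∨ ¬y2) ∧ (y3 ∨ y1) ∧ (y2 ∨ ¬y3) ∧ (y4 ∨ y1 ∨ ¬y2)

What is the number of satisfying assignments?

The models are:
  y1=F y2=T y3=T y4=T
  y1=T y2=F y3=F y4=F
  y1=T y2=F y3=F y4=T
  y1=T y2=T y3=F y4=F
  y1=T y2=T y3=T y4=F
  y1=T y2=T y3=T y4=T
That's 6 in total.

6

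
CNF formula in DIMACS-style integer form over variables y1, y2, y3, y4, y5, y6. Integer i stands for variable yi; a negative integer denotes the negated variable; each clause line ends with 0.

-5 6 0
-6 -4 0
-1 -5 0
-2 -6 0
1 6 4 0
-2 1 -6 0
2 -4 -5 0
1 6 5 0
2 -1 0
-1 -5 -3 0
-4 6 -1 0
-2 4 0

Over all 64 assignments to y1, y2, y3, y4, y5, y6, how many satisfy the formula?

4

Satisfying assignments:
  y1=0 y2=0 y3=0 y4=0 y5=0 y6=1
  y1=0 y2=0 y3=0 y4=0 y5=1 y6=1
  y1=0 y2=0 y3=1 y4=0 y5=0 y6=1
  y1=0 y2=0 y3=1 y4=0 y5=1 y6=1
Count: 4.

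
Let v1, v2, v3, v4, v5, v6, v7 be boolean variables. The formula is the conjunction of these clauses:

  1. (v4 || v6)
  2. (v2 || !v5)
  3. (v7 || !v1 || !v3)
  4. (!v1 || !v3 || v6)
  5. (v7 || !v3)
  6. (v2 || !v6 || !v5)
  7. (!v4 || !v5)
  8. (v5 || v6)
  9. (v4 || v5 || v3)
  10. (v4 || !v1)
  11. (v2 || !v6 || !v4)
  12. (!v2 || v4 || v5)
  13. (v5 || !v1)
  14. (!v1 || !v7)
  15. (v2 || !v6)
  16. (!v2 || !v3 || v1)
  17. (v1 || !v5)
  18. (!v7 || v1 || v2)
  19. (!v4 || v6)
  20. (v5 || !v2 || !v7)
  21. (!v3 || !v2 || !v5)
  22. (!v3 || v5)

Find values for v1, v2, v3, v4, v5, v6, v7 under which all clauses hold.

v1=F, v2=T, v3=F, v4=T, v5=F, v6=T, v7=F

Check each clause:
  1. (v4 || v6) — v4 is true.
  2. (v2 || !v5) — v2 is true.
  3. (!v1 || v7 || !v3) — !v3 is true.
  4. (!v1 || !v3 || v6) — !v3 is true.
  5. (v7 || !v3) — !v3 is true.
  6. (!v6 || !v5 || v2) — v2 is true.
  7. (!v5 || !v4) — !v5 is true.
  8. (v5 || v6) — v6 is true.
  9. (v5 || v3 || v4) — v4 is true.
  10. (!v1 || v4) — v4 is true.
  11. (!v4 || !v6 || v2) — v2 is true.
  12. (!v2 || v4 || v5) — v4 is true.
  13. (!v1 || v5) — !v1 is true.
  14. (!v7 || !v1) — !v7 is true.
  15. (v2 || !v6) — v2 is true.
  16. (!v3 || v1 || !v2) — !v3 is true.
  17. (v1 || !v5) — !v5 is true.
  18. (v1 || v2 || !v7) — !v7 is true.
  19. (v6 || !v4) — v6 is true.
  20. (!v2 || v5 || !v7) — !v7 is true.
  21. (!v2 || !v5 || !v3) — !v5 is true.
  22. (v5 || !v3) — !v3 is true.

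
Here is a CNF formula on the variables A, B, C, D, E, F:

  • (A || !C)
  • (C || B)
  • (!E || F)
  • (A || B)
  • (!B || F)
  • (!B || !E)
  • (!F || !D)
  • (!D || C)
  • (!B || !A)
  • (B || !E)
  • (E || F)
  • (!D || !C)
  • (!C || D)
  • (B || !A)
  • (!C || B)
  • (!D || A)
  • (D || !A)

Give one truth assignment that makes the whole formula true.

A=F, B=T, C=F, D=F, E=F, F=T

Check each clause:
  1. (!C || A) — !C is true.
  2. (C || B) — B is true.
  3. (!E || F) — !E is true.
  4. (A || B) — B is true.
  5. (!B || F) — F is true.
  6. (!E || !B) — !E is true.
  7. (!D || !F) — !D is true.
  8. (C || !D) — !D is true.
  9. (!B || !A) — !A is true.
  10. (B || !E) — B is true.
  11. (E || F) — F is true.
  12. (!D || !C) — !D is true.
  13. (D || !C) — !C is true.
  14. (!A || B) — B is true.
  15. (!C || B) — B is true.
  16. (!D || A) — !D is true.
  17. (D || !A) — !A is true.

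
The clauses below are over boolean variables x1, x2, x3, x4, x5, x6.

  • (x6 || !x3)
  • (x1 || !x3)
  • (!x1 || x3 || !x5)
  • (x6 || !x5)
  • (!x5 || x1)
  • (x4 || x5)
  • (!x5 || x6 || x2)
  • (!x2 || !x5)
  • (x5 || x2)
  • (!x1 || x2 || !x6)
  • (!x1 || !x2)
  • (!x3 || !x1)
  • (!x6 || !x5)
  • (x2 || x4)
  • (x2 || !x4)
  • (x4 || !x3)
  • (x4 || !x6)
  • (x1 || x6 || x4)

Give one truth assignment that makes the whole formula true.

x1=False, x2=True, x3=False, x4=True, x5=False, x6=True

Set x1 = False and propagate.
  then x3 is forced to False.
  then x5 is forced to False.
  then x4 is forced to True.
  then x2 is forced to True.
x6 is now unconstrained; take x6 = True.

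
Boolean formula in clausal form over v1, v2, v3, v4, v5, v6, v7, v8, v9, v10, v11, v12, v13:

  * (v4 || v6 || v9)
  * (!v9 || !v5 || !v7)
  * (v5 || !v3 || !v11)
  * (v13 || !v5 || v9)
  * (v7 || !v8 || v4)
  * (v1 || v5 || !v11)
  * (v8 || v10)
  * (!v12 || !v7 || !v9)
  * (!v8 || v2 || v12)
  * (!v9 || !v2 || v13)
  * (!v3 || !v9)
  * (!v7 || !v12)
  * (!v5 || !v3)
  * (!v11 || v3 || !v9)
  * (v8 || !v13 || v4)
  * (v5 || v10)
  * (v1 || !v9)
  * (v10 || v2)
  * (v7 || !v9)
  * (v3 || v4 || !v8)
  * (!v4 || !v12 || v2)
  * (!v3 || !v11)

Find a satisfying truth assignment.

v1 = 1  v2 = 1  v3 = 0  v4 = 1  v5 = 0  v6 = 0  v7 = 1  v8 = 1  v9 = 1  v10 = 1  v11 = 0  v12 = 0  v13 = 1

v1 occurs only positively in the remaining clauses — set v1 = True.
v10 occurs only positively in the remaining clauses — set v10 = True.
Try v2 = True.
For the remaining variables, v3 = False, v4 = True, v5 = False, v6 = False, v7 = True, v8 = True, v9 = True, v11 = False, v12 = False, v13 = True works.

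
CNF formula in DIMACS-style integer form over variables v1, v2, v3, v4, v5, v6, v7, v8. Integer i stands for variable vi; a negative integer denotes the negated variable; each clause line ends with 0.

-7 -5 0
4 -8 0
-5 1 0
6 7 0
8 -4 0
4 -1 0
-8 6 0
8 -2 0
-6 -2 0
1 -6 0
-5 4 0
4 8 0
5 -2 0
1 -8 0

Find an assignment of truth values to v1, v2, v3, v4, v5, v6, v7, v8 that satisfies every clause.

v1=True, v2=False, v3=False, v4=True, v5=True, v6=True, v7=False, v8=True

Check each clause:
  1. (¬v5 ∨ ¬v7) — ¬v7 is true.
  2. (v4 ∨ ¬v8) — v4 is true.
  3. (¬v5 ∨ v1) — v1 is true.
  4. (v7 ∨ v6) — v6 is true.
  5. (¬v4 ∨ v8) — v8 is true.
  6. (¬v1 ∨ v4) — v4 is true.
  7. (v6 ∨ ¬v8) — v6 is true.
  8. (v8 ∨ ¬v2) — v8 is true.
  9. (¬v2 ∨ ¬v6) — ¬v2 is true.
  10. (¬v6 ∨ v1) — v1 is true.
  11. (v4 ∨ ¬v5) — v4 is true.
  12. (v4 ∨ v8) — v8 is true.
  13. (¬v2 ∨ v5) — v5 is true.
  14. (v1 ∨ ¬v8) — v1 is true.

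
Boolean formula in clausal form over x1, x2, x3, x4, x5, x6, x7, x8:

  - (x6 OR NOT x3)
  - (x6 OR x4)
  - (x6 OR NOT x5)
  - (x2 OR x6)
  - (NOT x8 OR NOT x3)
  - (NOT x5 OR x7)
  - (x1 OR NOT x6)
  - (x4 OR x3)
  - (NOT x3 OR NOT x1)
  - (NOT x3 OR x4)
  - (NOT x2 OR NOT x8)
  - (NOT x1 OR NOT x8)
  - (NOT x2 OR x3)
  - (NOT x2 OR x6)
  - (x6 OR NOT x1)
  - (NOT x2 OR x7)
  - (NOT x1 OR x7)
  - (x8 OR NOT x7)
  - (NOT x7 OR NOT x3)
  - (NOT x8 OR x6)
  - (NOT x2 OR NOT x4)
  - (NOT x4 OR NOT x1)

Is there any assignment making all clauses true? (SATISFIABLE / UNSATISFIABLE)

UNSATISFIABLE

x6 = True:
  propagation gives x1=True, x3=False, x4=True; an empty clause results — contradiction.
x6 = False:
  propagation gives x3=False, x4=True, x5=False, x2=True; an empty clause results — contradiction.
Every branch closes, so no satisfying assignment exists.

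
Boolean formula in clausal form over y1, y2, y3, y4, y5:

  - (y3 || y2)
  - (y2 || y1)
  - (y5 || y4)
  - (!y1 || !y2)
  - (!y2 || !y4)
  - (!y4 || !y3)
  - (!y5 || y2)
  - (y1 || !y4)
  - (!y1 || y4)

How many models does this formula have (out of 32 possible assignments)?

2

The models are:
  y1=F y2=T y3=F y4=F y5=T
  y1=F y2=T y3=T y4=F y5=T
Count: 2.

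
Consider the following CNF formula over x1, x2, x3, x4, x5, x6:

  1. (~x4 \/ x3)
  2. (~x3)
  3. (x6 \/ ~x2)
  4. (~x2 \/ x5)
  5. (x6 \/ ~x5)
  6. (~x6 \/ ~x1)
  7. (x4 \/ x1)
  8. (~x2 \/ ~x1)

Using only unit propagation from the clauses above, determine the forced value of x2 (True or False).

(~x3) is a unit clause: x3 = False.
(x3 \/ ~x4) with x3 = False leaves only ~x4, so x4 = False.
In (x1 \/ x4), x4 is now false; x1 must hold, so x1 = True.
In (~x6 \/ ~x1), ~x1 is now false; ~x6 must hold, so x6 = False.
(~x2 \/ x6) with x6 = False leaves only ~x2, so x2 = False.

False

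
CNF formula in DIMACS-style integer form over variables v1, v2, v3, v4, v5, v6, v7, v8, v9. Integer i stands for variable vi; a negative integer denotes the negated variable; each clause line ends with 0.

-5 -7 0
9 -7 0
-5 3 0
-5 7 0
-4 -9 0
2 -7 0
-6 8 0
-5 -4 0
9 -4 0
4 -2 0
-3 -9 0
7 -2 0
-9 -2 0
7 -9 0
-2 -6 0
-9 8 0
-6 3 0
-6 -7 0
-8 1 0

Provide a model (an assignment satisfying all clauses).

v1 = True, v2 = False, v3 = True, v4 = False, v5 = False, v6 = False, v7 = False, v8 = True, v9 = False

v1 occurs only positively in the remaining clauses — set v1 = True.
v5 occurs only negated in the remaining clauses — set v5 = False.
Try v2 = False.
  then v7 is forced to False.
  then v9 is forced to False.
  then v4 is forced to False.
Try v3 = True.
Try v6 = False.
v8 is now unconstrained; take v8 = True.
Check each clause:
  1. (¬v7 ∨ ¬v5) — ¬v7 is true.
  2. (v9 ∨ ¬v7) — ¬v7 is true.
  3. (v3 ∨ ¬v5) — v3 is true.
  4. (v7 ∨ ¬v5) — ¬v5 is true.
  5. (¬v9 ∨ ¬v4) — ¬v4 is true.
  6. (¬v7 ∨ v2) — ¬v7 is true.
  7. (v8 ∨ ¬v6) — v8 is true.
  8. (¬v4 ∨ ¬v5) — ¬v5 is true.
  9. (v9 ∨ ¬v4) — ¬v4 is true.
  10. (v4 ∨ ¬v2) — ¬v2 is true.
  11. (¬v3 ∨ ¬v9) — ¬v9 is true.
  12. (v7 ∨ ¬v2) — ¬v2 is true.
  13. (¬v9 ∨ ¬v2) — ¬v2 is true.
  14. (v7 ∨ ¬v9) — ¬v9 is true.
  15. (¬v2 ∨ ¬v6) — ¬v6 is true.
  16. (¬v9 ∨ v8) — v8 is true.
  17. (¬v6 ∨ v3) — ¬v6 is true.
  18. (¬v7 ∨ ¬v6) — ¬v7 is true.
  19. (¬v8 ∨ v1) — v1 is true.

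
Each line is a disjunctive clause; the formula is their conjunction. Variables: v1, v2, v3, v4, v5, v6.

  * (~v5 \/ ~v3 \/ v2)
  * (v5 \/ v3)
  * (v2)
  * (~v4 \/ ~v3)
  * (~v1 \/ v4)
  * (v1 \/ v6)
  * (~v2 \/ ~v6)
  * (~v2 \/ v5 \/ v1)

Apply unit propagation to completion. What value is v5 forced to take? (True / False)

True

Unit clause (v2) sets v2 = True.
From (~v2 \/ ~v6) and v2 = True: v6 = False.
From (v6 \/ v1) and v6 = False: v1 = True.
(~v1 \/ v4) with v1 = True leaves only v4, so v4 = True.
In (~v4 \/ ~v3), ~v4 is now false; ~v3 must hold, so v3 = False.
(v3 \/ v5) with v3 = False leaves only v5, so v5 = True.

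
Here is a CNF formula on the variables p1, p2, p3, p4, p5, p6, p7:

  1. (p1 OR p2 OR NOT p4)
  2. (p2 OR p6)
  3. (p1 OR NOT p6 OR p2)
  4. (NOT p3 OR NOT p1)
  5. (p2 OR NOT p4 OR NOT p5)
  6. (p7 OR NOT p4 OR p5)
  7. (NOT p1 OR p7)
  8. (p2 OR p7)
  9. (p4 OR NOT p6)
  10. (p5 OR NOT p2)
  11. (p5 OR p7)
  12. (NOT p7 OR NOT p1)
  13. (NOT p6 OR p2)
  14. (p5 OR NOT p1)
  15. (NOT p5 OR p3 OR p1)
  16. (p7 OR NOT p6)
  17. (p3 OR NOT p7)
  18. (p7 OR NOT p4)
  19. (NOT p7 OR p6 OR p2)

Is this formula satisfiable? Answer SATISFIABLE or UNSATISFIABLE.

SATISFIABLE

Try p1 = False.
Branch on p2: take p2 = True.
  then p5 is forced to True.
  then p3 is forced to True.
Branch on p4: take p4 = False.
  then p6 is forced to False.
p7 is now unconstrained; take p7 = False.
Every clause has at least one true literal under this assignment.
So p1=False, p2=True, p3=True, p4=False, p5=True, p6=False, p7=False is a satisfying assignment.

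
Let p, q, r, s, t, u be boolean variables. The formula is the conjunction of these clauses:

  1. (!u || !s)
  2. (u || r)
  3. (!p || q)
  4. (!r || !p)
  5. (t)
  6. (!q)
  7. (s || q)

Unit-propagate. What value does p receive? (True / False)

False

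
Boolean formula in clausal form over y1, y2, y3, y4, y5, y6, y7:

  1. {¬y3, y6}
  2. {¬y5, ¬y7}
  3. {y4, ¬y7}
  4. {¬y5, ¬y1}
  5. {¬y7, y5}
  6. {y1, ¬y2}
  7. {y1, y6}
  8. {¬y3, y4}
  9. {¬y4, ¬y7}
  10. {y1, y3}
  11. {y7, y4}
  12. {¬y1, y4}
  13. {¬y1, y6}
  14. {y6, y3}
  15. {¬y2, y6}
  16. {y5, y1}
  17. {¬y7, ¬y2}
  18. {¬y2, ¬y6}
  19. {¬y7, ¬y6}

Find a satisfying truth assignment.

y1=False, y2=False, y3=True, y4=True, y5=True, y6=True, y7=False

y2 occurs only negated in the remaining clauses — set y2 = False.
Branch on y1: take y1 = False.
  then y6 is forced to True.
  then y3 is forced to True.
  then y4 is forced to True.
  then y7 is forced to False.
  then y5 is forced to True.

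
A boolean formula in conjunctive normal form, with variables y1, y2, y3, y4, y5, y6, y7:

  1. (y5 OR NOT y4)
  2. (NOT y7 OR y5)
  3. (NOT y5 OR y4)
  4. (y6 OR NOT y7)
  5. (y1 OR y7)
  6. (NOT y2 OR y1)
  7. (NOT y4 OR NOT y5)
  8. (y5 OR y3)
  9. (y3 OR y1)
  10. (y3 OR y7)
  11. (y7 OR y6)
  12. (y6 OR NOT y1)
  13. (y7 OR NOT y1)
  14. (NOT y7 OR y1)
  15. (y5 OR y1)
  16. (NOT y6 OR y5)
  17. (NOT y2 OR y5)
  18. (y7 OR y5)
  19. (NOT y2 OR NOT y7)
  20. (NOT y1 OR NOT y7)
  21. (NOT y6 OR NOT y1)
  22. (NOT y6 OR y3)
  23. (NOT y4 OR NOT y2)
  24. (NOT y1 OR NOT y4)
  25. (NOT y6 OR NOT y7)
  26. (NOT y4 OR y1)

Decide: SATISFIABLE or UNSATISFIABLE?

UNSATISFIABLE

y1 = True:
  propagation gives y6=True; an empty clause results — contradiction.
y1 = False:
  propagation gives y7=True; an empty clause results — contradiction.
Every branch closes, so no satisfying assignment exists.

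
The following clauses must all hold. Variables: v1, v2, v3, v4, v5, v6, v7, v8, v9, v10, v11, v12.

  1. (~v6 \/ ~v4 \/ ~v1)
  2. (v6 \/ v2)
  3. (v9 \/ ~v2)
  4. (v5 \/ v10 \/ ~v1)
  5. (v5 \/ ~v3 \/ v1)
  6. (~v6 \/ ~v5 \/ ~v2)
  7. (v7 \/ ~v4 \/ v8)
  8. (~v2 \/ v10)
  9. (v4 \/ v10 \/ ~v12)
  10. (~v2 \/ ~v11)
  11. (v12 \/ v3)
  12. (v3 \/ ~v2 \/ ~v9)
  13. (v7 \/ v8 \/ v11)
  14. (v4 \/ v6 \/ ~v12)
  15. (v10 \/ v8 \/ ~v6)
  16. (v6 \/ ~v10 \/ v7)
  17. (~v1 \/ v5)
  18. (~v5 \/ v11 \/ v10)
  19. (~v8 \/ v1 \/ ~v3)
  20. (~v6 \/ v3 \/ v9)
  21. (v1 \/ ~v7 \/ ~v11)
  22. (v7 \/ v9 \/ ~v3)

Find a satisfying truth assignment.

Branch on v1: take v1 = False.
For the remaining variables, v2 = False, v3 = False, v4 = False, v5 = False, v6 = True, v7 = True, v8 = False, v9 = True, v10 = True, v11 = False, v12 = True works.
Every clause has at least one true literal under this assignment.

v1 = F, v2 = F, v3 = F, v4 = F, v5 = F, v6 = T, v7 = T, v8 = F, v9 = T, v10 = T, v11 = F, v12 = T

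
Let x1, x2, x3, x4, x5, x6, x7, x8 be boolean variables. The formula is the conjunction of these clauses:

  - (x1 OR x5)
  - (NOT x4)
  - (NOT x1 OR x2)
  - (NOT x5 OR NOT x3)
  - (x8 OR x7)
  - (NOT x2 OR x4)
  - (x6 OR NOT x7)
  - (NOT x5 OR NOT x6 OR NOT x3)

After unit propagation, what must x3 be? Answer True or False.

(NOT x4) is a unit clause: x4 = False.
(x4 OR NOT x2) with x4 = False leaves only NOT x2, so x2 = False.
From (NOT x1 OR x2) and x2 = False: x1 = False.
(x1 OR x5) with x1 = False leaves only x5, so x5 = True.
(NOT x3 OR NOT x5): since x5 = True, the clause reduces to (NOT x3). x3 = False.

False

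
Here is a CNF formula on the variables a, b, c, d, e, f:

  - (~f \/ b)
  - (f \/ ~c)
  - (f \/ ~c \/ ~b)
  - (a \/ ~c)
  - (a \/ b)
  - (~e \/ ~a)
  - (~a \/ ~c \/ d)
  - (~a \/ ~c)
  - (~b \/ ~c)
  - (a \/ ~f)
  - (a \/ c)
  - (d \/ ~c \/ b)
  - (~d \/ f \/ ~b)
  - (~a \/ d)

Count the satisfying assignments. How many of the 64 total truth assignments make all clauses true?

The models are:
  a=1 b=0 c=0 d=1 e=0 f=0
  a=1 b=1 c=0 d=1 e=0 f=1
That's 2 in total.

2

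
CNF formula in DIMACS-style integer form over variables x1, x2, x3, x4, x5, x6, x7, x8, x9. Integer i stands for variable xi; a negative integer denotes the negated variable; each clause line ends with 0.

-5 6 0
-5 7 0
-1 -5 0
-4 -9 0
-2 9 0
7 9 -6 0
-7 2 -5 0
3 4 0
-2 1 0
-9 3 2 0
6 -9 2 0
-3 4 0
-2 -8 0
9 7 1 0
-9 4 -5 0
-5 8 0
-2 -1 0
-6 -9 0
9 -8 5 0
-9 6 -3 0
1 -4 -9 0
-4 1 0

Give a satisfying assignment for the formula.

Try x1 = True.
  then x5 is forced to False.
  then x2 is forced to False.
Set x3 = False and propagate.
  then x4 is forced to True.
  then x9 is forced to False.
  then x8 is forced to False.
For the remaining variables, x6 = True, x7 = True works.

x1=True, x2=False, x3=False, x4=True, x5=False, x6=True, x7=True, x8=False, x9=False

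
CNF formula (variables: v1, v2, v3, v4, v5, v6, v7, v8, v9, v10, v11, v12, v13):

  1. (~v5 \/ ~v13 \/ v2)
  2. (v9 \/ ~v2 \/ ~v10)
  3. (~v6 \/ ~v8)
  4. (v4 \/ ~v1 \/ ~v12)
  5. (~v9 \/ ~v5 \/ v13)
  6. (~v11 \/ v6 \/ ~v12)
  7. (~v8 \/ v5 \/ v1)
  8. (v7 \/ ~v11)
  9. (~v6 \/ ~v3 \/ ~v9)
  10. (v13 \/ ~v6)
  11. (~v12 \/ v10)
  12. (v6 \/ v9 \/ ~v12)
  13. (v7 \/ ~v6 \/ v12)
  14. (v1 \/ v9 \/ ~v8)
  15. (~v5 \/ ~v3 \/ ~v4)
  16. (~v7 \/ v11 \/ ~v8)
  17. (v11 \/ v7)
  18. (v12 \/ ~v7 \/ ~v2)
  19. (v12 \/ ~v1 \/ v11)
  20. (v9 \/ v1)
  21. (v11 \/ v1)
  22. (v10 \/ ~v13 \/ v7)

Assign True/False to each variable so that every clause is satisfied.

v1=True  v2=False  v3=False  v4=False  v5=False  v6=False  v7=True  v8=False  v9=True  v10=False  v11=True  v12=False  v13=True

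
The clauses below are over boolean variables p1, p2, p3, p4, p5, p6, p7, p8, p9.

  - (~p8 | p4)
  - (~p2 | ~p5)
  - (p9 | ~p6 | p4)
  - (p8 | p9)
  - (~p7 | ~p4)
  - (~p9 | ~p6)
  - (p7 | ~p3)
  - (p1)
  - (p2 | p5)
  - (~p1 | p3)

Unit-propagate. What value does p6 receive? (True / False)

(p1) stands alone — p1 = True.
(~p1 | p3): since p1 = True, the clause reduces to (p3). p3 = True.
From (~p3 | p7) and p3 = True: p7 = True.
In (~p4 | ~p7), ~p7 is now false; ~p4 must hold, so p4 = False.
In (~p8 | p4), p4 is now false; ~p8 must hold, so p8 = False.
(p8 | p9): since p8 = False, the clause reduces to (p9). p9 = True.
(~p6 | ~p9): since p9 = True, the clause reduces to (~p6). p6 = False.

False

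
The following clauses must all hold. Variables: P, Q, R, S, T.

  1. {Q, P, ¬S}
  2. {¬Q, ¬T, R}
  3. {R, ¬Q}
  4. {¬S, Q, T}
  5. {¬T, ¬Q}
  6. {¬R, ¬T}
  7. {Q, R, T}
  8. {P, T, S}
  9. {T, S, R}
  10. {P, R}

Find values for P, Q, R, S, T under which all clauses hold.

P occurs only positively in the remaining clauses — set P = True.
Try Q = False.
The remaining clauses are satisfied by R = True, S = False, T = False.

P=1  Q=0  R=1  S=0  T=0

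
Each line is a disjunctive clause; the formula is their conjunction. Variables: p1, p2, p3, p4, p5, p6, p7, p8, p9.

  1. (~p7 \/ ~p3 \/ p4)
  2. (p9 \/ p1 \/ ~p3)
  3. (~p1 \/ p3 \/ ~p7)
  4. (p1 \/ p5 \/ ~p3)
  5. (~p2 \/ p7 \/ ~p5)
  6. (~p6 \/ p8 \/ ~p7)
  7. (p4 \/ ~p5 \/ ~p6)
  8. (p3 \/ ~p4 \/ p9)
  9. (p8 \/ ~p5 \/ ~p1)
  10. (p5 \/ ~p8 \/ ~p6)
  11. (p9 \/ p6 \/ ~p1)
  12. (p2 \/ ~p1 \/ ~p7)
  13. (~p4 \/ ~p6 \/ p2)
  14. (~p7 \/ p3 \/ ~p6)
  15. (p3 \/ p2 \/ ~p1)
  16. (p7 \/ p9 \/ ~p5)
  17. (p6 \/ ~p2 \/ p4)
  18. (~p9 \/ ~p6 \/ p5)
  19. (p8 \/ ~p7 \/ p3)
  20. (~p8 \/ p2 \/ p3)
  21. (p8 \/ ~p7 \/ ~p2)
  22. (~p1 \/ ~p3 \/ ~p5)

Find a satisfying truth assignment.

p1 = F  p2 = F  p3 = T  p4 = F  p5 = T  p6 = F  p7 = F  p8 = F  p9 = T

Try p1 = False.
The remaining clauses are satisfied by p2 = False, p3 = True, p4 = False, p5 = True, p6 = False, p7 = False, p8 = False, p9 = True.
Check each clause:
  1. (p4 \/ ~p3 \/ ~p7) — ~p7 is true.
  2. (~p3 \/ p9 \/ p1) — p9 is true.
  3. (~p1 \/ p3 \/ ~p7) — ~p7 is true.
  4. (~p3 \/ p5 \/ p1) — p5 is true.
  5. (p7 \/ ~p2 \/ ~p5) — ~p2 is true.
  6. (~p7 \/ p8 \/ ~p6) — ~p7 is true.
  7. (p4 \/ ~p5 \/ ~p6) — ~p6 is true.
  8. (p9 \/ p3 \/ ~p4) — p9 is true.
  9. (~p5 \/ ~p1 \/ p8) — ~p1 is true.
  10. (~p6 \/ ~p8 \/ p5) — ~p8 is true.
  11. (p6 \/ ~p1 \/ p9) — p9 is true.
  12. (p2 \/ ~p7 \/ ~p1) — ~p7 is true.
  13. (p2 \/ ~p6 \/ ~p4) — ~p6 is true.
  14. (p3 \/ ~p6 \/ ~p7) — ~p7 is true.
  15. (p2 \/ p3 \/ ~p1) — p3 is true.
  16. (p9 \/ ~p5 \/ p7) — p9 is true.
  17. (p6 \/ p4 \/ ~p2) — ~p2 is true.
  18. (~p6 \/ ~p9 \/ p5) — ~p6 is true.
  19. (p3 \/ ~p7 \/ p8) — ~p7 is true.
  20. (p3 \/ p2 \/ ~p8) — ~p8 is true.
  21. (~p7 \/ ~p2 \/ p8) — ~p7 is true.
  22. (~p3 \/ ~p5 \/ ~p1) — ~p1 is true.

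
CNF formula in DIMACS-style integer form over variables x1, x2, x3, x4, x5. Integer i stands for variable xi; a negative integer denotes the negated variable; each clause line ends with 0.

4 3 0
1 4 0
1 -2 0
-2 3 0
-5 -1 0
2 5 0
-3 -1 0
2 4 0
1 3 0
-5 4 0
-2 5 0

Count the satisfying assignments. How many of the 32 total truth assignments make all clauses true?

1

The models are:
  x1=0 x2=0 x3=1 x4=1 x5=1
That's 1 in total.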